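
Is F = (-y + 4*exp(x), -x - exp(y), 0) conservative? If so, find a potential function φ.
Yes, F is conservative. φ = -x*y + 4*exp(x) - exp(y)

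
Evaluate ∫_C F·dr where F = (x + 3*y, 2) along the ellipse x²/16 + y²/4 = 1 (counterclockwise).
-24*pi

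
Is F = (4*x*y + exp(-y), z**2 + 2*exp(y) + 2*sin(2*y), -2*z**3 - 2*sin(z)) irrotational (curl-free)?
No, ∇×F = (-2*z, 0, -4*x + exp(-y))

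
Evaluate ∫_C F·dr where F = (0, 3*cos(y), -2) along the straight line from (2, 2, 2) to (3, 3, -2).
-3*sin(2) + 3*sin(3) + 8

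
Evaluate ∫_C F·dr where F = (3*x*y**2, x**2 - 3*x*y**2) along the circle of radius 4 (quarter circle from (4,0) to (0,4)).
-48*pi - 448/3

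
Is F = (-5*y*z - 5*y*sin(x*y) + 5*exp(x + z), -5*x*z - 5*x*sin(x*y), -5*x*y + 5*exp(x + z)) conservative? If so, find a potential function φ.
Yes, F is conservative. φ = -5*x*y*z + 5*exp(x + z) + 5*cos(x*y)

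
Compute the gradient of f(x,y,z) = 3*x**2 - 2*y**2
(6*x, -4*y, 0)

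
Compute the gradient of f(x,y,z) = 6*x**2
(12*x, 0, 0)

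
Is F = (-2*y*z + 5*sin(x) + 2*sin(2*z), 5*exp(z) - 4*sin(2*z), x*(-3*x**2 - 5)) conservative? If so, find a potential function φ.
No, ∇×F = (-5*exp(z) + 8*cos(2*z), 9*x**2 - 2*y + 4*cos(2*z) + 5, 2*z) ≠ 0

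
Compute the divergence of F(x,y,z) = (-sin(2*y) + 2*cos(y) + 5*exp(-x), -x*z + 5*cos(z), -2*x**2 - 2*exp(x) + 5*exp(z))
5*exp(z) - 5*exp(-x)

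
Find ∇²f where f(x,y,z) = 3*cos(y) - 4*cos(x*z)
4*x**2*cos(x*z) + 4*z**2*cos(x*z) - 3*cos(y)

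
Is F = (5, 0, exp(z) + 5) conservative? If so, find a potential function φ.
Yes, F is conservative. φ = 5*x + 5*z + exp(z)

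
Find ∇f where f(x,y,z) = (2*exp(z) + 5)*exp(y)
(0, (2*exp(z) + 5)*exp(y), 2*exp(y + z))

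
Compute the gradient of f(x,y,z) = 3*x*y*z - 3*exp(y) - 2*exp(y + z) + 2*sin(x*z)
(z*(3*y + 2*cos(x*z)), 3*x*z - 3*exp(y) - 2*exp(y + z), 3*x*y + 2*x*cos(x*z) - 2*exp(y + z))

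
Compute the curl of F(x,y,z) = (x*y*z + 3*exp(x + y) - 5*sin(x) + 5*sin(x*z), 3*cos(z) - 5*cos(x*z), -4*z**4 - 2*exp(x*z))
(-5*x*sin(x*z) + 3*sin(z), x*y + 5*x*cos(x*z) + 2*z*exp(x*z), -x*z + 5*z*sin(x*z) - 3*exp(x + y))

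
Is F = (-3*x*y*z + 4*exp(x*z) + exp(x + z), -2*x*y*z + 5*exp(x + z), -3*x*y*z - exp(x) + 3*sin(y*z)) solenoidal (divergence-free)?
No, ∇·F = -3*x*y - 2*x*z - 3*y*z + 3*y*cos(y*z) + 4*z*exp(x*z) + exp(x + z)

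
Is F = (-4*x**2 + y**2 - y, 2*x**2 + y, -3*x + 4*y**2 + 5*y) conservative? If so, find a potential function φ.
No, ∇×F = (8*y + 5, 3, 4*x - 2*y + 1) ≠ 0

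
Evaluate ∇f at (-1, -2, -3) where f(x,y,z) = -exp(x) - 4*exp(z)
(-exp(-1), 0, -4*exp(-3))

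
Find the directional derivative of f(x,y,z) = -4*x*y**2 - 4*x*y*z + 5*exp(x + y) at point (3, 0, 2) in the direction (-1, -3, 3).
4*sqrt(19)*(18 - 5*exp(3))/19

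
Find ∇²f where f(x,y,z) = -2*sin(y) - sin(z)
2*sin(y) + sin(z)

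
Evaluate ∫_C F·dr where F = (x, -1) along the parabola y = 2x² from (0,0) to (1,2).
-3/2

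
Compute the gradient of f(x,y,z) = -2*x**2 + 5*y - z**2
(-4*x, 5, -2*z)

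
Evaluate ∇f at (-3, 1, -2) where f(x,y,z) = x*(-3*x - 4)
(14, 0, 0)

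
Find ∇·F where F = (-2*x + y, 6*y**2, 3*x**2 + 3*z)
12*y + 1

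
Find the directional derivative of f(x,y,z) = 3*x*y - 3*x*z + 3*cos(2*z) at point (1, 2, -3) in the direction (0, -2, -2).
-3*sqrt(2)*sin(6)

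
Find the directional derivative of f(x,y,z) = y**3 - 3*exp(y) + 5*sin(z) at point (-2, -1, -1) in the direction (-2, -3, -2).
sqrt(17)*(-9*E - 10*E*cos(1) + 9)*exp(-1)/17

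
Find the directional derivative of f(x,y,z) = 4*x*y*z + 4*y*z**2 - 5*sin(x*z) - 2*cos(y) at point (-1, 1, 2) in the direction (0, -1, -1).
sqrt(2)*(-10 - sin(1) - 5*cos(2)/2)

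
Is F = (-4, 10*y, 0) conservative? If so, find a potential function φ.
Yes, F is conservative. φ = -4*x + 5*y**2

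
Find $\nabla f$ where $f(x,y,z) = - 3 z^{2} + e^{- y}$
(0, -exp(-y), -6*z)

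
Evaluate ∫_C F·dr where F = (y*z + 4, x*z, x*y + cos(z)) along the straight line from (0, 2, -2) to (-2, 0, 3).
-8 + sin(3) + sin(2)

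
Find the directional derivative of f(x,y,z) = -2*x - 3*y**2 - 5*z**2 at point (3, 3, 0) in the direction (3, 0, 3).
-sqrt(2)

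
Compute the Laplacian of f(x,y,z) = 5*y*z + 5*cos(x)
-5*cos(x)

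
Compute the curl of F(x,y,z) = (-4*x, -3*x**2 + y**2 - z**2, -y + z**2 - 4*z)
(2*z - 1, 0, -6*x)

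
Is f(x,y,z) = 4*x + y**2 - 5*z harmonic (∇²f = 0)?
No, ∇²f = 2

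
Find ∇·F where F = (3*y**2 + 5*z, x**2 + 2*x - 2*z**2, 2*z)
2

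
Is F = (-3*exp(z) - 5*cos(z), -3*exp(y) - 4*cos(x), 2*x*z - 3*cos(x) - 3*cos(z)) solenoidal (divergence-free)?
No, ∇·F = 2*x - 3*exp(y) + 3*sin(z)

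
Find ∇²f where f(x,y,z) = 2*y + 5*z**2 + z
10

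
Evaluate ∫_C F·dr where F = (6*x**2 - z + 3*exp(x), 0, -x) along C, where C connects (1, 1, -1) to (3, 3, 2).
-3*E + 45 + 3*exp(3)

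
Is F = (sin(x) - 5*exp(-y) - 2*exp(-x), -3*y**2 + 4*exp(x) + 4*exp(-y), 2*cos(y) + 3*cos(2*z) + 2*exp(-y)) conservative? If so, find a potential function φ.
No, ∇×F = (-2*sin(y) - 2*exp(-y), 0, 4*exp(x) - 5*exp(-y)) ≠ 0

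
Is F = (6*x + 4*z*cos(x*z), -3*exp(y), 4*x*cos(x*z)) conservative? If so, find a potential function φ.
Yes, F is conservative. φ = 3*x**2 - 3*exp(y) + 4*sin(x*z)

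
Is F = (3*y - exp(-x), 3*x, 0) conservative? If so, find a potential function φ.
Yes, F is conservative. φ = 3*x*y + exp(-x)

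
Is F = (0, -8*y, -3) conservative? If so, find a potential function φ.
Yes, F is conservative. φ = -4*y**2 - 3*z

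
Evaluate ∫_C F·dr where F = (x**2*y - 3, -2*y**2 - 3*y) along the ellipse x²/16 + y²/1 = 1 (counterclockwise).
-16*pi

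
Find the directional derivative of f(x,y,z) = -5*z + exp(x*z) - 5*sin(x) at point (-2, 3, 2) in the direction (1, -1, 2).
-sqrt(6)*(5*exp(4)*cos(2) + 2 + 10*exp(4))*exp(-4)/6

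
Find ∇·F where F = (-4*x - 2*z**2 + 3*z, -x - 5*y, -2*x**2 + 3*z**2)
6*z - 9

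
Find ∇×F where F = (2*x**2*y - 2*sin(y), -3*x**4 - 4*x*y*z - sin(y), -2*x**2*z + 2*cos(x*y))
(2*x*(2*y - sin(x*y)), 4*x*z + 2*y*sin(x*y), -12*x**3 - 2*x**2 - 4*y*z + 2*cos(y))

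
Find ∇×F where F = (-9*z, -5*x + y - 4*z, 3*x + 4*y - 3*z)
(8, -12, -5)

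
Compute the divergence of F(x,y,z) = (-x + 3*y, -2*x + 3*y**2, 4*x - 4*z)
6*y - 5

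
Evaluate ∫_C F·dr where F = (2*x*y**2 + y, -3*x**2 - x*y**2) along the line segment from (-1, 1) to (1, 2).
7/2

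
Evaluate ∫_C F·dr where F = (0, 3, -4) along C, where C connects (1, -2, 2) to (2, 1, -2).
25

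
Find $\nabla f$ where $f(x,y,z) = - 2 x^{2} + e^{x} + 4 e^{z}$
(-4*x + exp(x), 0, 4*exp(z))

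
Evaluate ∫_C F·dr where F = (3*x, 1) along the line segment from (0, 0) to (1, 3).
9/2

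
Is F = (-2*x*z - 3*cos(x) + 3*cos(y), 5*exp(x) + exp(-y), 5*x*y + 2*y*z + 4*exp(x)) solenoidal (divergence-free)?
No, ∇·F = 2*y - 2*z + 3*sin(x) - exp(-y)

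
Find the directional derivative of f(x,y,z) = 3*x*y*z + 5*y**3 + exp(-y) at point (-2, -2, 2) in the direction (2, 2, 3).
2*sqrt(17)*(54 - exp(2))/17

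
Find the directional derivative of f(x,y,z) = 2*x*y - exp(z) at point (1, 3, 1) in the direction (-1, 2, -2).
-2/3 + 2*E/3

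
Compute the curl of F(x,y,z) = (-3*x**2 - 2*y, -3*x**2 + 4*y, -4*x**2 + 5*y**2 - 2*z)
(10*y, 8*x, 2 - 6*x)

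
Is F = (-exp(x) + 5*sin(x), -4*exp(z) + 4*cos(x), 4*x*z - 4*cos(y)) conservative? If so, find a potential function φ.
No, ∇×F = (4*exp(z) + 4*sin(y), -4*z, -4*sin(x)) ≠ 0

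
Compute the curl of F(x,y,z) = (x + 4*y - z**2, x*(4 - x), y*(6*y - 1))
(12*y - 1, -2*z, -2*x)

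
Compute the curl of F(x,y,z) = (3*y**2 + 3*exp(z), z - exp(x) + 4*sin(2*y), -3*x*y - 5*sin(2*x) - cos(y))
(-3*x + sin(y) - 1, 3*y + 3*exp(z) + 10*cos(2*x), -6*y - exp(x))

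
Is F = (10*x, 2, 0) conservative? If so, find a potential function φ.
Yes, F is conservative. φ = 5*x**2 + 2*y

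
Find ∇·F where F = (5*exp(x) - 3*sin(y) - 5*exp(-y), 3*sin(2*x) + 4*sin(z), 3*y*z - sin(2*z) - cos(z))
3*y + 5*exp(x) + sin(z) - 2*cos(2*z)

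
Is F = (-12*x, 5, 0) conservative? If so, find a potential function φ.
Yes, F is conservative. φ = -6*x**2 + 5*y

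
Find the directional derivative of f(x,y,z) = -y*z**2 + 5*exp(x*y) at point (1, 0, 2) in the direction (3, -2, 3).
-sqrt(22)/11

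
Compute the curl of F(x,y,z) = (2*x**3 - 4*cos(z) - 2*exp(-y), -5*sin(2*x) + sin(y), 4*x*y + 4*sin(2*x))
(4*x, -4*y + 4*sin(z) - 8*cos(2*x), -10*cos(2*x) - 2*exp(-y))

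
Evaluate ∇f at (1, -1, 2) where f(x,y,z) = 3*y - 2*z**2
(0, 3, -8)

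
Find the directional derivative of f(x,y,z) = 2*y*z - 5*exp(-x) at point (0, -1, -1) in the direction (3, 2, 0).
11*sqrt(13)/13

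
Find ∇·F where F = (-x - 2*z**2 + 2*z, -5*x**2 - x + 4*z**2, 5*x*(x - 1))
-1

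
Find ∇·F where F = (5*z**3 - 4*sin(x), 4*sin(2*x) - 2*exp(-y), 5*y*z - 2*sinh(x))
5*y - 4*cos(x) + 2*exp(-y)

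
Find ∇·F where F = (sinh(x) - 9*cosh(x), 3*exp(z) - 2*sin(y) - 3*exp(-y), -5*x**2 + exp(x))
-2*cos(y) - 9*sinh(x) + cosh(x) + 3*exp(-y)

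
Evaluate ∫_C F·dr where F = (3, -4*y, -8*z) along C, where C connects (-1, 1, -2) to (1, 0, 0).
24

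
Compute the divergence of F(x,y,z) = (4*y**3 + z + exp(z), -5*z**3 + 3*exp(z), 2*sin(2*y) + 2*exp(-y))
0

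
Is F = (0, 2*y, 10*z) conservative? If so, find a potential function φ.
Yes, F is conservative. φ = y**2 + 5*z**2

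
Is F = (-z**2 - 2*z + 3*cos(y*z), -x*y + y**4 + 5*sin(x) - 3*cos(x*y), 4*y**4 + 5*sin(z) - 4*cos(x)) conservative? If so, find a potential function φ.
No, ∇×F = (16*y**3, -3*y*sin(y*z) - 2*z - 4*sin(x) - 2, 3*y*sin(x*y) - y + 3*z*sin(y*z) + 5*cos(x)) ≠ 0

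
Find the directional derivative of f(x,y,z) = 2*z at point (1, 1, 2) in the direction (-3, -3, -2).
-2*sqrt(22)/11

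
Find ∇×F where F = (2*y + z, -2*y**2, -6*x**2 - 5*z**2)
(0, 12*x + 1, -2)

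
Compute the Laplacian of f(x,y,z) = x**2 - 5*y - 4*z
2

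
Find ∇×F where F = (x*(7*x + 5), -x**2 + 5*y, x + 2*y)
(2, -1, -2*x)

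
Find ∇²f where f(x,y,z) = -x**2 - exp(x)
-exp(x) - 2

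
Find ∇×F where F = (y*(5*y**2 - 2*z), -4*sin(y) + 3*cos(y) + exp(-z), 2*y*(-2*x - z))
(-4*x - 2*z + exp(-z), 2*y, -15*y**2 + 2*z)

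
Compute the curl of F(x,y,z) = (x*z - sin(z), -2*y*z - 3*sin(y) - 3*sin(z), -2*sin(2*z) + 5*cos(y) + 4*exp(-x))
(2*y - 5*sin(y) + 3*cos(z), x - cos(z) + 4*exp(-x), 0)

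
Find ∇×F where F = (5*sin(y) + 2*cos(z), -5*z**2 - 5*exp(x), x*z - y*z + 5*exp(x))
(9*z, -z - 5*exp(x) - 2*sin(z), -5*exp(x) - 5*cos(y))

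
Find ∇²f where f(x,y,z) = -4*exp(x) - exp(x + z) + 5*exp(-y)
-4*exp(x) - 2*exp(x + z) + 5*exp(-y)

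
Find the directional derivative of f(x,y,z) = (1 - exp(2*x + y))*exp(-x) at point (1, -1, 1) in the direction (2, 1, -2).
-1 - 2*exp(-1)/3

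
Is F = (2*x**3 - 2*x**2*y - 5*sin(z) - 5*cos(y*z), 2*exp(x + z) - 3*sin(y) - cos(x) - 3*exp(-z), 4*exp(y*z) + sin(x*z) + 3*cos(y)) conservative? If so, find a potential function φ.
No, ∇×F = (4*z*exp(y*z) - 2*exp(x + z) - 3*sin(y) - 3*exp(-z), 5*y*sin(y*z) - z*cos(x*z) - 5*cos(z), 2*x**2 - 5*z*sin(y*z) + 2*exp(x + z) + sin(x)) ≠ 0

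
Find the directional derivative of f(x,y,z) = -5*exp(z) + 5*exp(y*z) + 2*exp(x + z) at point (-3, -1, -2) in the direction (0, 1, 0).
-10*exp(2)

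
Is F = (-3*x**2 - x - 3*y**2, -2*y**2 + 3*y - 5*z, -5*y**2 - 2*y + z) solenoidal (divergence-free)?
No, ∇·F = -6*x - 4*y + 3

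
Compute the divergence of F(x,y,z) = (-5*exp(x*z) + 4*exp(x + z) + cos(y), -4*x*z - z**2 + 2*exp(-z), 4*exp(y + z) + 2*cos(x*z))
-2*x*sin(x*z) - 5*z*exp(x*z) + 4*exp(x + z) + 4*exp(y + z)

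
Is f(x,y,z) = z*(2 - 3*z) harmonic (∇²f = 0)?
No, ∇²f = -6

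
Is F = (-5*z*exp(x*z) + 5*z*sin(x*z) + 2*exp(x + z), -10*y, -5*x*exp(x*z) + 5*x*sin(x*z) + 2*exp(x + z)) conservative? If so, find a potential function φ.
Yes, F is conservative. φ = -5*y**2 - 5*exp(x*z) + 2*exp(x + z) - 5*cos(x*z)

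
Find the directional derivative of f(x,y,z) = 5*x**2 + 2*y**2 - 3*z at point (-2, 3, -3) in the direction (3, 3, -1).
-21*sqrt(19)/19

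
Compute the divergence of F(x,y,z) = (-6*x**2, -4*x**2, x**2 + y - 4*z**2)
-12*x - 8*z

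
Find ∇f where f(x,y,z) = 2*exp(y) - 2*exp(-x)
(2*exp(-x), 2*exp(y), 0)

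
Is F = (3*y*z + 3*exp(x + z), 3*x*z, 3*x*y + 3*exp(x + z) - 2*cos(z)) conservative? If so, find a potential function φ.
Yes, F is conservative. φ = 3*x*y*z + 3*exp(x + z) - 2*sin(z)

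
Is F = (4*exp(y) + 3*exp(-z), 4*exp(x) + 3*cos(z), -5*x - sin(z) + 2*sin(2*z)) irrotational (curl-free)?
No, ∇×F = (3*sin(z), 5 - 3*exp(-z), 4*exp(x) - 4*exp(y))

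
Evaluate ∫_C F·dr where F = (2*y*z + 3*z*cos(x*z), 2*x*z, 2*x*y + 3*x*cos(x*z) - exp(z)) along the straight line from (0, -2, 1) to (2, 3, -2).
-24 - exp(-2) - 3*sin(4) + E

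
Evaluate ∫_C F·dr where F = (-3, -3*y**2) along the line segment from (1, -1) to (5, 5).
-138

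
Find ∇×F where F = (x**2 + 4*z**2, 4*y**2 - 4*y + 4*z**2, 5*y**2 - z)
(10*y - 8*z, 8*z, 0)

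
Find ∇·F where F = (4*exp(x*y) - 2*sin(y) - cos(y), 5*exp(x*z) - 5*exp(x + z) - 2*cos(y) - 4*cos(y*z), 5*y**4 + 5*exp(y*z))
4*y*exp(x*y) + 5*y*exp(y*z) + 4*z*sin(y*z) + 2*sin(y)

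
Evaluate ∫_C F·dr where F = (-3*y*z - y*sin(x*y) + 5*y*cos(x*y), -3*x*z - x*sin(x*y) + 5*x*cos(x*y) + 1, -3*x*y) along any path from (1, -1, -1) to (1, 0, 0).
-cos(1) + 5*sin(1) + 5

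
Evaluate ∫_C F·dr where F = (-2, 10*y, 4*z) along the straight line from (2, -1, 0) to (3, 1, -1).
0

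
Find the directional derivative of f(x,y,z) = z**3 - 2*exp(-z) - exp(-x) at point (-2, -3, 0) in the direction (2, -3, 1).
sqrt(14)*(1 + exp(2))/7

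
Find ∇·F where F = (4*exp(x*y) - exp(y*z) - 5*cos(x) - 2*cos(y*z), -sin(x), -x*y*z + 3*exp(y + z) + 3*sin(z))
-x*y + 4*y*exp(x*y) + 3*exp(y + z) + 5*sin(x) + 3*cos(z)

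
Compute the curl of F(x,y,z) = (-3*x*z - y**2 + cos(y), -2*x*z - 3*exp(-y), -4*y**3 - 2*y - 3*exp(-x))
(2*x - 12*y**2 - 2, -3*x - 3*exp(-x), 2*y - 2*z + sin(y))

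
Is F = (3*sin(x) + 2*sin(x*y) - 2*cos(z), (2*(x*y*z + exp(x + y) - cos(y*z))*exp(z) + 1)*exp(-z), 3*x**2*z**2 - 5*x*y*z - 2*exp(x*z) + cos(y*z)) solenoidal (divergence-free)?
No, ∇·F = 6*x**2*z - 5*x*y + 2*x*z - 2*x*exp(x*z) - y*sin(y*z) + 2*y*cos(x*y) + 2*z*sin(y*z) + 2*exp(x + y) + 3*cos(x)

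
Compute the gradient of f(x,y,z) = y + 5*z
(0, 1, 5)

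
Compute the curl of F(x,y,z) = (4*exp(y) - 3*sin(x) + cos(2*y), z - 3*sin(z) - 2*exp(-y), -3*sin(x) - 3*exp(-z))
(3*cos(z) - 1, 3*cos(x), -4*exp(y) + 2*sin(2*y))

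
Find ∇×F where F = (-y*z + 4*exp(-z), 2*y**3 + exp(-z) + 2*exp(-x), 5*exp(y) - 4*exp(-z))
(5*exp(y) + exp(-z), -y - 4*exp(-z), z - 2*exp(-x))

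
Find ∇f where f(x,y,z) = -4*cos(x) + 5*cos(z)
(4*sin(x), 0, -5*sin(z))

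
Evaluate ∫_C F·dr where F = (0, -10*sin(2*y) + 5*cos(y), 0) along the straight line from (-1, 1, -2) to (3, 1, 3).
0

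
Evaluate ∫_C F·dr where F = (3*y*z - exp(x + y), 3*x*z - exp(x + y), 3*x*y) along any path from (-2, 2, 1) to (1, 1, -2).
7 - exp(2)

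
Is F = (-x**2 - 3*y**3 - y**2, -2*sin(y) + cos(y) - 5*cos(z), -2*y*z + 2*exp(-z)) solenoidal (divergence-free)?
No, ∇·F = -2*x - 2*y - sin(y) - 2*cos(y) - 2*exp(-z)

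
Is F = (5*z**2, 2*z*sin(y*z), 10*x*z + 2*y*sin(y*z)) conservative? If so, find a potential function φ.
Yes, F is conservative. φ = 5*x*z**2 - 2*cos(y*z)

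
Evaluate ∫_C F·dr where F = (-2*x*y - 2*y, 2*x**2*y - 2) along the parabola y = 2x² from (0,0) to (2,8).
128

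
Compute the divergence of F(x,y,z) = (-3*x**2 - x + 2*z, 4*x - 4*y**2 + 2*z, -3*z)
-6*x - 8*y - 4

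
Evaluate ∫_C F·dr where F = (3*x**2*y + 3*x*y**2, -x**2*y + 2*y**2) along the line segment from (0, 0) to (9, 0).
0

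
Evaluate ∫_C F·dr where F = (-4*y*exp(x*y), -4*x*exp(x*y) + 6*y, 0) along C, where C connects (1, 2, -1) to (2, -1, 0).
-9 + 8*sinh(2)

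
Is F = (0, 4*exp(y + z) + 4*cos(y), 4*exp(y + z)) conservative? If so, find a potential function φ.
Yes, F is conservative. φ = 4*exp(y + z) + 4*sin(y)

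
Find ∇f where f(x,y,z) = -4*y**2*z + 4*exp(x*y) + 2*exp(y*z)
(4*y*exp(x*y), 4*x*exp(x*y) - 8*y*z + 2*z*exp(y*z), 2*y*(-2*y + exp(y*z)))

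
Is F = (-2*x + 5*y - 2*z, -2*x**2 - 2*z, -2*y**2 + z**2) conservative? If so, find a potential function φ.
No, ∇×F = (2 - 4*y, -2, -4*x - 5) ≠ 0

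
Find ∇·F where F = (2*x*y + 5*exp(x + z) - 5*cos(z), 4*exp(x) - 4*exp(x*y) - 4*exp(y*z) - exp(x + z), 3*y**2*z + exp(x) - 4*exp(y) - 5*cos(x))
-4*x*exp(x*y) + 3*y**2 + 2*y - 4*z*exp(y*z) + 5*exp(x + z)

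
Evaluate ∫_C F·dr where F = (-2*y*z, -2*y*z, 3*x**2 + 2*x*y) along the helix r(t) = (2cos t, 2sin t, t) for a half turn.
2*pi*(pi + 4)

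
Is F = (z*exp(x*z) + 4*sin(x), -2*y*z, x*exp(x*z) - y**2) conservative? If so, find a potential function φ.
Yes, F is conservative. φ = -y**2*z + exp(x*z) - 4*cos(x)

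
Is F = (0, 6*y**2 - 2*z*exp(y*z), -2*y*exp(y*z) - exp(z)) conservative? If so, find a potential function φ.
Yes, F is conservative. φ = 2*y**3 - exp(z) - 2*exp(y*z)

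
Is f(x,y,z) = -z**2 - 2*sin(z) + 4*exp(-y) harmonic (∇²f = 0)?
No, ∇²f = 2*sin(z) - 2 + 4*exp(-y)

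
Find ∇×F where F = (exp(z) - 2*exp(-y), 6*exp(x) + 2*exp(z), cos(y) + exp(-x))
(-2*exp(z) - sin(y), exp(z) + exp(-x), 6*exp(x) - 2*exp(-y))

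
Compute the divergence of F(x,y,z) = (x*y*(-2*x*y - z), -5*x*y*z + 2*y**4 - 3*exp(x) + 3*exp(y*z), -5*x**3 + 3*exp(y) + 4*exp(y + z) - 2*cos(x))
-4*x*y**2 - 5*x*z + 8*y**3 - y*z + 3*z*exp(y*z) + 4*exp(y + z)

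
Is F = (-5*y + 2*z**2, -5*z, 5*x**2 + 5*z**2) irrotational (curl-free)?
No, ∇×F = (5, -10*x + 4*z, 5)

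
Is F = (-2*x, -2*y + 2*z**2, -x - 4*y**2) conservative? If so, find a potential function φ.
No, ∇×F = (-8*y - 4*z, 1, 0) ≠ 0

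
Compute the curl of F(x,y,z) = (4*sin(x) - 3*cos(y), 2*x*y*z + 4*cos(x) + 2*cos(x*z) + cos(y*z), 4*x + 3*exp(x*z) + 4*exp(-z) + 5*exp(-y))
(-2*x*y + 2*x*sin(x*z) + y*sin(y*z) - 5*exp(-y), -3*z*exp(x*z) - 4, 2*y*z - 2*z*sin(x*z) - 4*sin(x) - 3*sin(y))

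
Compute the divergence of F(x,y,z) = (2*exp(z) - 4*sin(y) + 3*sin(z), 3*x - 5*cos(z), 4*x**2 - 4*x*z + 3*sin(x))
-4*x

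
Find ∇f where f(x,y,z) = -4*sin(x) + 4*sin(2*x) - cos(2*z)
(-4*cos(x) + 8*cos(2*x), 0, 2*sin(2*z))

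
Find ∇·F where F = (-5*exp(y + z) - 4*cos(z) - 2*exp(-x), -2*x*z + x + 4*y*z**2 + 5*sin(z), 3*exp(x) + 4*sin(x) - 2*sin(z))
4*z**2 - 2*cos(z) + 2*exp(-x)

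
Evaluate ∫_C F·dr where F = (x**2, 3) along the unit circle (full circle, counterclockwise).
0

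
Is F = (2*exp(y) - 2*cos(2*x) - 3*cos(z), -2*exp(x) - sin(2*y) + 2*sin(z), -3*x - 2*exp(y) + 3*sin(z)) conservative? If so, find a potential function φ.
No, ∇×F = (-2*exp(y) - 2*cos(z), 3*sin(z) + 3, -2*exp(x) - 2*exp(y)) ≠ 0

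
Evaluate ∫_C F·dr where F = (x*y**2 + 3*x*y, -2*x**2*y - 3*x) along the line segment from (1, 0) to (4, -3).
-297/4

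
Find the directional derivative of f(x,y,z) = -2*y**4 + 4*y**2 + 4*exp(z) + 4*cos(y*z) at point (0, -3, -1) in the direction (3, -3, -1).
-4*sqrt(19)*(1 + 6*E*sin(3) + 144*E)*exp(-1)/19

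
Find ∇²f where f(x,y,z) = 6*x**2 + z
12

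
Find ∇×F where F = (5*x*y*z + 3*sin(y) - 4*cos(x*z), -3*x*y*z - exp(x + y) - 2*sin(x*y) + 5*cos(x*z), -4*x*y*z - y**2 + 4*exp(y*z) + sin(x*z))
(3*x*y - 4*x*z + 5*x*sin(x*z) - 2*y + 4*z*exp(y*z), 5*x*y + 4*x*sin(x*z) + 4*y*z - z*cos(x*z), -5*x*z - 3*y*z - 2*y*cos(x*y) - 5*z*sin(x*z) - exp(x + y) - 3*cos(y))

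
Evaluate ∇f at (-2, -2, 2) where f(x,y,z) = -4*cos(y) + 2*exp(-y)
(0, -2*exp(2) - 4*sin(2), 0)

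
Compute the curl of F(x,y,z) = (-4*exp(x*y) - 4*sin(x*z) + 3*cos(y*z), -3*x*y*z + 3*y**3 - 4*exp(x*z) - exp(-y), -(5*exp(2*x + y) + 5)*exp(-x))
(3*x*y + 4*x*exp(x*z) - 5*exp(x + y), -4*x*cos(x*z) - 3*y*sin(y*z) + 5*exp(x + y) - 5*exp(-x), 4*x*exp(x*y) - 3*y*z - 4*z*exp(x*z) + 3*z*sin(y*z))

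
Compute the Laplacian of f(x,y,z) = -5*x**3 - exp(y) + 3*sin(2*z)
-30*x - exp(y) - 12*sin(2*z)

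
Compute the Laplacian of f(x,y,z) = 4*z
0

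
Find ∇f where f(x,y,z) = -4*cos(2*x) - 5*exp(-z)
(8*sin(2*x), 0, 5*exp(-z))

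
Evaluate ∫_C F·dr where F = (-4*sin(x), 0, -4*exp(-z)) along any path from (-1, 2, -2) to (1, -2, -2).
0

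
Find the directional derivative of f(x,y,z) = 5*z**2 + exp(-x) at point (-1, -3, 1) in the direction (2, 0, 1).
2*sqrt(5)*(5 - E)/5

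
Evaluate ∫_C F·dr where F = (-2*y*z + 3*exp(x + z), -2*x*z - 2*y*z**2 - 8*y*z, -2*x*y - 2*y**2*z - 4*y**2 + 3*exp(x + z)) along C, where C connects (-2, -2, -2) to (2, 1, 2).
-52 + 6*sinh(4)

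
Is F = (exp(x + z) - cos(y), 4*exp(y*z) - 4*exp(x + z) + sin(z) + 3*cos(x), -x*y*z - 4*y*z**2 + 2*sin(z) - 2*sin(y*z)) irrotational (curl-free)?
No, ∇×F = (-x*z - 4*y*exp(y*z) - 4*z**2 - 2*z*cos(y*z) + 4*exp(x + z) - cos(z), y*z + exp(x + z), -4*exp(x + z) - 3*sin(x) - sin(y))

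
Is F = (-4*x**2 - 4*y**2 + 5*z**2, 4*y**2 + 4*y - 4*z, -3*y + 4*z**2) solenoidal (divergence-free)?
No, ∇·F = -8*x + 8*y + 8*z + 4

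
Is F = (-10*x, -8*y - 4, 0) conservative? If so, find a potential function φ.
Yes, F is conservative. φ = -5*x**2 - 4*y**2 - 4*y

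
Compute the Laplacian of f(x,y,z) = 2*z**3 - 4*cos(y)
12*z + 4*cos(y)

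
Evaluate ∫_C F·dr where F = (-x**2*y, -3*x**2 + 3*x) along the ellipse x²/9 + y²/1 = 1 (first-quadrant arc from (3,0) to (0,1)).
-18 + 63*pi/16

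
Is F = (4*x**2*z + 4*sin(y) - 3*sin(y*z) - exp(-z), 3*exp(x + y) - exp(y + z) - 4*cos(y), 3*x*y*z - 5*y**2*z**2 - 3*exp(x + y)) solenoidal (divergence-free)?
No, ∇·F = 3*x*y + 8*x*z - 10*y**2*z + 3*exp(x + y) - exp(y + z) + 4*sin(y)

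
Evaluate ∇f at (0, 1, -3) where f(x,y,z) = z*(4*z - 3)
(0, 0, -27)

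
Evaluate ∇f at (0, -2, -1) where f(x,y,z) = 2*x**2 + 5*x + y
(5, 1, 0)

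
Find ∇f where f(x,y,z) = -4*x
(-4, 0, 0)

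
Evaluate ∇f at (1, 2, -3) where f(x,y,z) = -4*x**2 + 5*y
(-8, 5, 0)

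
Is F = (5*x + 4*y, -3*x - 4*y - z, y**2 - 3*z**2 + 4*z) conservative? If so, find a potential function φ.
No, ∇×F = (2*y + 1, 0, -7) ≠ 0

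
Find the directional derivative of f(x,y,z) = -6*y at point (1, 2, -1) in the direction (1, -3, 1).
18*sqrt(11)/11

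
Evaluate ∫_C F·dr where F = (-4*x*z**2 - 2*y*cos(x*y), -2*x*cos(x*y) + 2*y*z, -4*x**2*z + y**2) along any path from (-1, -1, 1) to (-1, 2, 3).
-5 + 2*sin(1) + 2*sin(2)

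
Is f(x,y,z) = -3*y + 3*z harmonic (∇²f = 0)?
Yes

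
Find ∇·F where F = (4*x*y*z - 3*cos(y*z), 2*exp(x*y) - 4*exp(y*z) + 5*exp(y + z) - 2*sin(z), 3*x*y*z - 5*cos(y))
3*x*y + 2*x*exp(x*y) + 4*y*z - 4*z*exp(y*z) + 5*exp(y + z)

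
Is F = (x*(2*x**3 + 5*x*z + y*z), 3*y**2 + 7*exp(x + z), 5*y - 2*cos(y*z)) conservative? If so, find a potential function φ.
No, ∇×F = (2*z*sin(y*z) - 7*exp(x + z) + 5, x*(5*x + y), -x*z + 7*exp(x + z)) ≠ 0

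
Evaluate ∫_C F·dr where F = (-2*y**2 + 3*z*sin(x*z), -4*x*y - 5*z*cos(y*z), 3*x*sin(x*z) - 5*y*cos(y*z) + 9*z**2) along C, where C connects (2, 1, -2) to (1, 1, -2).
3*cos(4) - 3*cos(2) + 2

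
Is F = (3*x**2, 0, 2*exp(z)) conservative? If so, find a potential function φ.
Yes, F is conservative. φ = x**3 + 2*exp(z)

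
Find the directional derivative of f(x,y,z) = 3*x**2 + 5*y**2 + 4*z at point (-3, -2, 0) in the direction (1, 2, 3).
-23*sqrt(14)/7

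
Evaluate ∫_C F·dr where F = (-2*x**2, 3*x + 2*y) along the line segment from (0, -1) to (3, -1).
-18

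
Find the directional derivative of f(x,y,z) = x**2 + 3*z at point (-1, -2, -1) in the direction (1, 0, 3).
7*sqrt(10)/10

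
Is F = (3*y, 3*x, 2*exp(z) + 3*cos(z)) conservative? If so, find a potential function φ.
Yes, F is conservative. φ = 3*x*y + 2*exp(z) + 3*sin(z)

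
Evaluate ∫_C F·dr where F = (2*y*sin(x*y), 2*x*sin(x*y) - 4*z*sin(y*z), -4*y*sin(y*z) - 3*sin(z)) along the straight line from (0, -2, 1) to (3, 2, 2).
4*cos(4) - 2*cos(6) - 3*cos(1) - cos(2) + 2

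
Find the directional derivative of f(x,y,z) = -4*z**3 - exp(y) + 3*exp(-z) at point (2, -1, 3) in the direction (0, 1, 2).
sqrt(5)*(-216*exp(3) - exp(2) - 6)*exp(-3)/5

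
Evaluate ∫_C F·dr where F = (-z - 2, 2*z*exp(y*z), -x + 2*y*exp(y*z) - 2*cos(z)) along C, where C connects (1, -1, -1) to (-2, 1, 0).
-2*E - 2*sin(1) + 7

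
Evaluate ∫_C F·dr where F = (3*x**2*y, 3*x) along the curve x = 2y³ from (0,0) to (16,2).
36984/5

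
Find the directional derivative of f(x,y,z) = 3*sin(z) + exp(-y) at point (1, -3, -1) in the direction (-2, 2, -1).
-2*exp(3)/3 - cos(1)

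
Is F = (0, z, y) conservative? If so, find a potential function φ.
Yes, F is conservative. φ = y*z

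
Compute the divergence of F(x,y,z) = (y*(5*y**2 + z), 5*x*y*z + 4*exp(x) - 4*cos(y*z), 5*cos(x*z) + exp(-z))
5*x*z - 5*x*sin(x*z) + 4*z*sin(y*z) - exp(-z)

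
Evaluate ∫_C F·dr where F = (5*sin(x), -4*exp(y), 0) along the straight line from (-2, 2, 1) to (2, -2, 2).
8*sinh(2)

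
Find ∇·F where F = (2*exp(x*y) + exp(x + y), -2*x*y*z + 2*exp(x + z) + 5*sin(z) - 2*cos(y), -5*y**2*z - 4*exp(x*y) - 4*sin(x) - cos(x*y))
-2*x*z - 5*y**2 + 2*y*exp(x*y) + exp(x + y) + 2*sin(y)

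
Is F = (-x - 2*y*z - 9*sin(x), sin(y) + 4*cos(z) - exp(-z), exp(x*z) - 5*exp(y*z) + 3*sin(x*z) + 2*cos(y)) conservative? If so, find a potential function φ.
No, ∇×F = (-5*z*exp(y*z) - 2*sin(y) + 4*sin(z) - exp(-z), -2*y - z*exp(x*z) - 3*z*cos(x*z), 2*z) ≠ 0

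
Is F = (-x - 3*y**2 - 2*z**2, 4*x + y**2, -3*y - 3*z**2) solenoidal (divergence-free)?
No, ∇·F = 2*y - 6*z - 1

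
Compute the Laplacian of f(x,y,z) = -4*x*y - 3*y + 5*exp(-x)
5*exp(-x)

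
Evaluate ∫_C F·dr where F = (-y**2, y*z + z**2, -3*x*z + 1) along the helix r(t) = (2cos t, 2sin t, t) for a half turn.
68/3 - 4*pi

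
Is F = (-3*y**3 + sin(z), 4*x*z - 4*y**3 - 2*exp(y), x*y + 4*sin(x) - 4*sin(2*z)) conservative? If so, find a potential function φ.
No, ∇×F = (-3*x, -y - 4*cos(x) + cos(z), 9*y**2 + 4*z) ≠ 0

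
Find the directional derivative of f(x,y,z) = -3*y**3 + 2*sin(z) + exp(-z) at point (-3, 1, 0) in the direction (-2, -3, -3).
12*sqrt(22)/11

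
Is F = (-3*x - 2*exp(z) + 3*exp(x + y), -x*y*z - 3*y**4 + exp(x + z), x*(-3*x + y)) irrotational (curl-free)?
No, ∇×F = (x*y + x - exp(x + z), 6*x - y - 2*exp(z), -y*z - 3*exp(x + y) + exp(x + z))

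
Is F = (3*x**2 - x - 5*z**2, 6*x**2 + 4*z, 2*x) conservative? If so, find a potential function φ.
No, ∇×F = (-4, -10*z - 2, 12*x) ≠ 0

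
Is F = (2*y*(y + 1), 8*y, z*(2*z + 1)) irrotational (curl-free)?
No, ∇×F = (0, 0, -4*y - 2)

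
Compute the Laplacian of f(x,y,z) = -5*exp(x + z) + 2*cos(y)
-10*exp(x + z) - 2*cos(y)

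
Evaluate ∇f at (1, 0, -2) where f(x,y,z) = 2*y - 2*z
(0, 2, -2)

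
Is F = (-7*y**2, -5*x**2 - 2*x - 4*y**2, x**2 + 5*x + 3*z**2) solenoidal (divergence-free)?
No, ∇·F = -8*y + 6*z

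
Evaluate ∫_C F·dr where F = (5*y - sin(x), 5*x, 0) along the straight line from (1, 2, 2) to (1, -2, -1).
-20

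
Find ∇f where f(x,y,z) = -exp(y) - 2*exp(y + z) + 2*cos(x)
(-2*sin(x), -exp(y) - 2*exp(y + z), -2*exp(y + z))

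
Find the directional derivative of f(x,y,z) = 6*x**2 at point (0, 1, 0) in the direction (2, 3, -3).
0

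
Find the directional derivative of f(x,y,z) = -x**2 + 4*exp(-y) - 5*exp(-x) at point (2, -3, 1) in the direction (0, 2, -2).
-2*sqrt(2)*exp(3)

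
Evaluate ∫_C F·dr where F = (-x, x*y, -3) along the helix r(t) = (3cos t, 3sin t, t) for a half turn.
18 - 3*pi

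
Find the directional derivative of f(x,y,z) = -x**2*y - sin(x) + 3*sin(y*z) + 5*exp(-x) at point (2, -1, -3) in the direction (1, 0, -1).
sqrt(2)*(3*exp(2)*cos(3) - 5 + (4 - cos(2))*exp(2))*exp(-2)/2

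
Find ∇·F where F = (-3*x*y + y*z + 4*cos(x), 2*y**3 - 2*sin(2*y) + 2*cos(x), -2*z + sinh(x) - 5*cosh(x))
6*y**2 - 3*y - 4*sin(x) - 4*cos(2*y) - 2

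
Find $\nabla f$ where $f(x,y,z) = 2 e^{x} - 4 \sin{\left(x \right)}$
(2*exp(x) - 4*cos(x), 0, 0)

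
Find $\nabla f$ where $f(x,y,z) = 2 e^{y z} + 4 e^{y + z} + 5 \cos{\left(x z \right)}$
(-5*z*sin(x*z), 2*z*exp(y*z) + 4*exp(y + z), -5*x*sin(x*z) + 2*y*exp(y*z) + 4*exp(y + z))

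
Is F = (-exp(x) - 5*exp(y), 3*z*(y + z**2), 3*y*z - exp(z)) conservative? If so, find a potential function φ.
No, ∇×F = (-3*y - 9*z**2 + 3*z, 0, 5*exp(y)) ≠ 0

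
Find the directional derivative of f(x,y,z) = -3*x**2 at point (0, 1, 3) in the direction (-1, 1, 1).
0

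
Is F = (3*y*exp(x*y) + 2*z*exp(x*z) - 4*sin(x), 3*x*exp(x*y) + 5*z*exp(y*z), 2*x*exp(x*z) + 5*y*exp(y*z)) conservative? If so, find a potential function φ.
Yes, F is conservative. φ = 3*exp(x*y) + 2*exp(x*z) + 5*exp(y*z) + 4*cos(x)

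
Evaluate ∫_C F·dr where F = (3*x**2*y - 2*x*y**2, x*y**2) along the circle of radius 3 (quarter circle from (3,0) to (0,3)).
81/2 - 81*pi/8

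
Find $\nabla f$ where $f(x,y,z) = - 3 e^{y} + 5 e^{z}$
(0, -3*exp(y), 5*exp(z))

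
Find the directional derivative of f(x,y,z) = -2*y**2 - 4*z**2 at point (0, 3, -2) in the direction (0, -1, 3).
6*sqrt(10)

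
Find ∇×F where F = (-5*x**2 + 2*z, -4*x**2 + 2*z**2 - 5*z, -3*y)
(2 - 4*z, 2, -8*x)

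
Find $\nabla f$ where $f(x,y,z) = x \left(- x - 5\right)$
(-2*x - 5, 0, 0)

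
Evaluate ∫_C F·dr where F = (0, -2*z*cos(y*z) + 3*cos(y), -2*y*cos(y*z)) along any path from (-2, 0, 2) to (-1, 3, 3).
-2*sin(9) + 3*sin(3)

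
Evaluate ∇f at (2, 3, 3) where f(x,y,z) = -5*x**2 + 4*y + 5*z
(-20, 4, 5)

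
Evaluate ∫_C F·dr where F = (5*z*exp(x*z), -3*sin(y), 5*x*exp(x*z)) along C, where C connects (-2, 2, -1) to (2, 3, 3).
-5*exp(2) + 3*cos(3) - 3*cos(2) + 5*exp(6)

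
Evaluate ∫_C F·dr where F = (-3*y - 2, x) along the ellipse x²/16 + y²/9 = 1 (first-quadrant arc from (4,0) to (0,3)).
8 + 12*pi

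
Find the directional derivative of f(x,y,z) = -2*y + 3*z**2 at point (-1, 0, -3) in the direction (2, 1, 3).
-4*sqrt(14)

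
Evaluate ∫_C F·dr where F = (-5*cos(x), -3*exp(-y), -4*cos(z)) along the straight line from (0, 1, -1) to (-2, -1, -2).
-4*sin(1) - 3*exp(-1) + 3*E + 9*sin(2)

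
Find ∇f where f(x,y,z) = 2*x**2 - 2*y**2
(4*x, -4*y, 0)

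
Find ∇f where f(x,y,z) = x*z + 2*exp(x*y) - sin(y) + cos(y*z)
(2*y*exp(x*y) + z, 2*x*exp(x*y) - z*sin(y*z) - cos(y), x - y*sin(y*z))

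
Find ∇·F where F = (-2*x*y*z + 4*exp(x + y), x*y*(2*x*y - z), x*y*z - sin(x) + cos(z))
4*x**2*y + x*y - x*z - 2*y*z + 4*exp(x + y) - sin(z)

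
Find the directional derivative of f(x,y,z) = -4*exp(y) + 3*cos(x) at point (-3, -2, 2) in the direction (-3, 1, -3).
-sqrt(19)*(4 + 9*exp(2)*sin(3))*exp(-2)/19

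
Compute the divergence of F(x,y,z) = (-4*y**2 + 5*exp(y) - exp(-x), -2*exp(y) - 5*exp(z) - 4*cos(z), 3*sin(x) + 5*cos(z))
-2*exp(y) - 5*sin(z) + exp(-x)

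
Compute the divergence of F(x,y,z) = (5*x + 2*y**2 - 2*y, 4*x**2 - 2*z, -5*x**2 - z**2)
5 - 2*z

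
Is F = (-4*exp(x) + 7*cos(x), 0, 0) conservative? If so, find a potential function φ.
Yes, F is conservative. φ = -4*exp(x) + 7*sin(x)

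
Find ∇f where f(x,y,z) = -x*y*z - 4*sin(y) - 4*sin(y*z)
(-y*z, -x*z - 4*z*cos(y*z) - 4*cos(y), -y*(x + 4*cos(y*z)))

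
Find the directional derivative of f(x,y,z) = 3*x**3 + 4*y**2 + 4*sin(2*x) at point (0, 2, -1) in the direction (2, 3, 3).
32*sqrt(22)/11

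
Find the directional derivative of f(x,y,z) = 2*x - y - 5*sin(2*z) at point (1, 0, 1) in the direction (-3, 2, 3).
-sqrt(22)*(15*cos(2) + 4)/11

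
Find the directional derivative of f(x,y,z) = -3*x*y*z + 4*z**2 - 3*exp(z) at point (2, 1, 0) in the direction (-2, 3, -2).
18*sqrt(17)/17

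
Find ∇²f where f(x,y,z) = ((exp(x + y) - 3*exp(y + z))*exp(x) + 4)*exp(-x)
2*((exp(x + y) - 3*exp(y + z))*exp(x) + 2)*exp(-x)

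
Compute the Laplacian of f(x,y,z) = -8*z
0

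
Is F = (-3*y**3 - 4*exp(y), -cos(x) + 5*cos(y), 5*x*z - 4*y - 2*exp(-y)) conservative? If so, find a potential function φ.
No, ∇×F = (-4 + 2*exp(-y), -5*z, 9*y**2 + 4*exp(y) + sin(x)) ≠ 0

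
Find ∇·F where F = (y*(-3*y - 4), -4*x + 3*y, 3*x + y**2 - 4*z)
-1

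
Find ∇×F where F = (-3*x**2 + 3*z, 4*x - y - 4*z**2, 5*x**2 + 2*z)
(8*z, 3 - 10*x, 4)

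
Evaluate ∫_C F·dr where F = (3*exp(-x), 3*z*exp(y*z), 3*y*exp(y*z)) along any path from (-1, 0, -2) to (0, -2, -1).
-6 + 3*E + 3*exp(2)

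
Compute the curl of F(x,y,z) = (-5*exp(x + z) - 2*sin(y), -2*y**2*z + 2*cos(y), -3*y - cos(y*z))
(2*y**2 + z*sin(y*z) - 3, -5*exp(x + z), 2*cos(y))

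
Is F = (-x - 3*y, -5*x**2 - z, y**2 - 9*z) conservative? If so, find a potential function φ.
No, ∇×F = (2*y + 1, 0, 3 - 10*x) ≠ 0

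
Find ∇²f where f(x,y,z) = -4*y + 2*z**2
4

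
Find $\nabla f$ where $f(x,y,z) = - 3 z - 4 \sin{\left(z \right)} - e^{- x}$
(exp(-x), 0, -4*cos(z) - 3)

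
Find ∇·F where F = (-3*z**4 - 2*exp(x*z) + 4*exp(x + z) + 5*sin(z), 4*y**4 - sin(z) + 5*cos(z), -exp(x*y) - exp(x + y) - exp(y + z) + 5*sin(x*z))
5*x*cos(x*z) + 16*y**3 - 2*z*exp(x*z) + 4*exp(x + z) - exp(y + z)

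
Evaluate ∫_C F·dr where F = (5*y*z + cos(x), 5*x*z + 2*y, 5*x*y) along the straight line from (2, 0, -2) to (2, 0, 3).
0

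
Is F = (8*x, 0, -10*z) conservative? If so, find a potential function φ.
Yes, F is conservative. φ = 4*x**2 - 5*z**2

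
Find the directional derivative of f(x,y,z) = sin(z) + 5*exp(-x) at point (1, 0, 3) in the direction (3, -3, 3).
sqrt(3)*(-5 + E*cos(3))*exp(-1)/3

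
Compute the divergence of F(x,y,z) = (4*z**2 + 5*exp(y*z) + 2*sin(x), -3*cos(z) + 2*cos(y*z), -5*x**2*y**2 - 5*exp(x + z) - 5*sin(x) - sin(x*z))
-x*cos(x*z) - 2*z*sin(y*z) - 5*exp(x + z) + 2*cos(x)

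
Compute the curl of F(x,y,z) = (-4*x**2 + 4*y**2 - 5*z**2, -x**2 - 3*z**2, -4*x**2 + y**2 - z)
(2*y + 6*z, 8*x - 10*z, -2*x - 8*y)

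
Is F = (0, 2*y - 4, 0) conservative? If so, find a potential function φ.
Yes, F is conservative. φ = y*(y - 4)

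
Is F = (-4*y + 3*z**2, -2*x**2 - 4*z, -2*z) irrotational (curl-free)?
No, ∇×F = (4, 6*z, 4 - 4*x)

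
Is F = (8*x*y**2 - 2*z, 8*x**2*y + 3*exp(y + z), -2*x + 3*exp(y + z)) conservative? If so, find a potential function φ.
Yes, F is conservative. φ = 4*x**2*y**2 - 2*x*z + 3*exp(y + z)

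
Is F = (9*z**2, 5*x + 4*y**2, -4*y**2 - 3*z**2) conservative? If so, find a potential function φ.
No, ∇×F = (-8*y, 18*z, 5) ≠ 0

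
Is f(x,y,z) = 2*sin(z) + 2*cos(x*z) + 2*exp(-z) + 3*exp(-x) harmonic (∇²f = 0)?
No, ∇²f = -2*x**2*cos(x*z) - 2*z**2*cos(x*z) - 2*sin(z) + 2*exp(-z) + 3*exp(-x)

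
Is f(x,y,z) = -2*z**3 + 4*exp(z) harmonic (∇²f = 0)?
No, ∇²f = -12*z + 4*exp(z)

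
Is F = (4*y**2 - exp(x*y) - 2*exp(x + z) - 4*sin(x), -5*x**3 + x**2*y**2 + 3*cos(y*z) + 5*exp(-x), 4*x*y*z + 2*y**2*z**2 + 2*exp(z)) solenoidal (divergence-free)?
No, ∇·F = 2*x**2*y + 4*x*y + 4*y**2*z - y*exp(x*y) - 3*z*sin(y*z) + 2*exp(z) - 2*exp(x + z) - 4*cos(x)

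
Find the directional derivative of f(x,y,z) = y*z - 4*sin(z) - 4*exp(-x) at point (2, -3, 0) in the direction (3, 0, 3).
sqrt(2)*(4 - 7*exp(2))*exp(-2)/2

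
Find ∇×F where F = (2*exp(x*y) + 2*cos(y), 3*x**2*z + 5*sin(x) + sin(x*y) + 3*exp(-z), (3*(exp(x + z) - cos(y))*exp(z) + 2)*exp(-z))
(-3*x**2 + 3*sin(y) + 3*exp(-z), -3*exp(x + z), 6*x*z - 2*x*exp(x*y) + y*cos(x*y) + 2*sin(y) + 5*cos(x))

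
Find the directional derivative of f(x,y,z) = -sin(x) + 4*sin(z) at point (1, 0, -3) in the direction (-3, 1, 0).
3*sqrt(10)*cos(1)/10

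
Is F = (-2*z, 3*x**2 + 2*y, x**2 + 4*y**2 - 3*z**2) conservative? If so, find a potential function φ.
No, ∇×F = (8*y, -2*x - 2, 6*x) ≠ 0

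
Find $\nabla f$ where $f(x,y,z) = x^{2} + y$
(2*x, 1, 0)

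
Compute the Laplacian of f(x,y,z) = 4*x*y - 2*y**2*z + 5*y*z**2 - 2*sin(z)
10*y - 4*z + 2*sin(z)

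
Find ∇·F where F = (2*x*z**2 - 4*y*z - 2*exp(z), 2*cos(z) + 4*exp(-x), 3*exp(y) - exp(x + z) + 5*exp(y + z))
2*z**2 - exp(x + z) + 5*exp(y + z)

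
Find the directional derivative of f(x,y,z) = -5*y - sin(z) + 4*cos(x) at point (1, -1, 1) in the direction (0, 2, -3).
sqrt(13)*(-10 + 3*cos(1))/13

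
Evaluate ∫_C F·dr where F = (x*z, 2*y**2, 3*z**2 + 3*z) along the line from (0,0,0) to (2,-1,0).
-2/3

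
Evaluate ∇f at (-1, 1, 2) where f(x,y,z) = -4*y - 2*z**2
(0, -4, -8)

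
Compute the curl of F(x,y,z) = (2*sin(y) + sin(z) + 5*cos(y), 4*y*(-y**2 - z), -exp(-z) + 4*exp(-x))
(4*y, cos(z) + 4*exp(-x), 5*sin(y) - 2*cos(y))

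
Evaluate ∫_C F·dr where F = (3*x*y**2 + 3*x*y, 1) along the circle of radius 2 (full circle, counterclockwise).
0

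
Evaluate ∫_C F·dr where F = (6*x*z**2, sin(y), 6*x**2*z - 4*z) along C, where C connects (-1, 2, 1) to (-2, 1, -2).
-cos(1) + cos(2) + 39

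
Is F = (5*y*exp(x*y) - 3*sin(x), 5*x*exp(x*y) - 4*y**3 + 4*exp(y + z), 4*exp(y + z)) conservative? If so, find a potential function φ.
Yes, F is conservative. φ = -y**4 + 5*exp(x*y) + 4*exp(y + z) + 3*cos(x)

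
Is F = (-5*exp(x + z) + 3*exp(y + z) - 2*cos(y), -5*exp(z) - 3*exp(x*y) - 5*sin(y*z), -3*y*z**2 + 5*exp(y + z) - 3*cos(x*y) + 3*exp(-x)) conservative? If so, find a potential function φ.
No, ∇×F = (3*x*sin(x*y) + 5*y*cos(y*z) - 3*z**2 + 5*exp(z) + 5*exp(y + z), ((-3*y*sin(x*y) - 5*exp(x + z) + 3*exp(y + z))*exp(x) + 3)*exp(-x), -3*y*exp(x*y) - 3*exp(y + z) - 2*sin(y)) ≠ 0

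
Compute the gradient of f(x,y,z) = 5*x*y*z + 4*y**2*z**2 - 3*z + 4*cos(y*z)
(5*y*z, z*(5*x + 8*y*z - 4*sin(y*z)), 5*x*y + 8*y**2*z - 4*y*sin(y*z) - 3)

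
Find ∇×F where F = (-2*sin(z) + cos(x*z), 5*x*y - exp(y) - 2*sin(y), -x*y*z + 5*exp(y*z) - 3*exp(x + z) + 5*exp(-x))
(z*(-x + 5*exp(y*z)), -x*sin(x*z) + y*z + 3*exp(x + z) - 2*cos(z) + 5*exp(-x), 5*y)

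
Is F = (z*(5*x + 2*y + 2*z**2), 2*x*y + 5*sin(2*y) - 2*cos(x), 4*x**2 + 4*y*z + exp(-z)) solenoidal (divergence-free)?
No, ∇·F = 2*x + 4*y + 5*z + 10*cos(2*y) - exp(-z)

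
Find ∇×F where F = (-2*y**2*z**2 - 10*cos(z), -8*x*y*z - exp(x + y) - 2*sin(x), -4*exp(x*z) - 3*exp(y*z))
(8*x*y - 3*z*exp(y*z), -4*y**2*z + 4*z*exp(x*z) + 10*sin(z), 4*y*z**2 - 8*y*z - exp(x + y) - 2*cos(x))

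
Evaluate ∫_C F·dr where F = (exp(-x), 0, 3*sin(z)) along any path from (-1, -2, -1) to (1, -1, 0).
-3 + 3*cos(1) + 2*sinh(1)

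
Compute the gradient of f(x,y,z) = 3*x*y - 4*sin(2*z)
(3*y, 3*x, -8*cos(2*z))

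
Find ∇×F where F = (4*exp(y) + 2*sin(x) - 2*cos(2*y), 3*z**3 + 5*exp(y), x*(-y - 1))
(-x - 9*z**2, y + 1, -4*exp(y) - 4*sin(2*y))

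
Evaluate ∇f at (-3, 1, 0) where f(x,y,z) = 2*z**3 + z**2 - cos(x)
(-sin(3), 0, 0)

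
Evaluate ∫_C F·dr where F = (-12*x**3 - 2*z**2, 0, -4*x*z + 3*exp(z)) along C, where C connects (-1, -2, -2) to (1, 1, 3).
-26 - 3*exp(-2) + 3*exp(3)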